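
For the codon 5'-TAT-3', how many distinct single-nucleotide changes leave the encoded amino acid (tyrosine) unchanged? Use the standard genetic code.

1

Position 1: none → 0 synonymous.
Position 2: none → 0 synonymous.
Position 3: TAC → 1 synonymous.
Total: 0 + 0 + 1 = 1.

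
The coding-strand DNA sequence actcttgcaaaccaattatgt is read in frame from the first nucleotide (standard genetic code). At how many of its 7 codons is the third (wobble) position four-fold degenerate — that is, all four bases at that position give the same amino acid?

3

Codon 1 ACT (Thr): third position 4-fold.
Codon 2 CTT (Leu): third position 4-fold.
Codon 3 GCA (Ala): third position 4-fold.
Codon 4 AAC (Asn): third position 2-fold.
Codon 5 CAA (Gln): third position 2-fold.
Codon 6 TTA (Leu): third position 2-fold.
Codon 7 TGT (Cys): third position 2-fold.
Four-fold degenerate third positions: 3.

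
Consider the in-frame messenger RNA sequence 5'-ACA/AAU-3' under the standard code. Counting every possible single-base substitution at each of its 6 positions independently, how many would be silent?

Codon 1 (ACA, Thr): 3 synonymous substitutions.
Codon 2 (AAU, Asn): 1 synonymous substitution.
Total: 3 + 1 = 4.

4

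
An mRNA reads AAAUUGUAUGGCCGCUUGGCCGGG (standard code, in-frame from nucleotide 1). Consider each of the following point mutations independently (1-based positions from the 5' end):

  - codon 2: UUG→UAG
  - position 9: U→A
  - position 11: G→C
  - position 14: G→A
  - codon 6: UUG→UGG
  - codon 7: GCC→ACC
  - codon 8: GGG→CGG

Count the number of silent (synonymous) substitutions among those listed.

Codon 2: UUG (Leu) → UAG (Stop) — nonsense.
Codon 3: UAU (Tyr) → UAA (Stop) — nonsense.
Codon 4: GGC (Gly) → GCC (Ala) — missense.
Codon 5: CGC (Arg) → CAC (His) — missense.
Codon 6: UUG (Leu) → UGG (Trp) — missense.
Codon 7: GCC (Ala) → ACC (Thr) — missense.
Codon 8: GGG (Gly) → CGG (Arg) — missense.
Synonymous: 0 of 7.

0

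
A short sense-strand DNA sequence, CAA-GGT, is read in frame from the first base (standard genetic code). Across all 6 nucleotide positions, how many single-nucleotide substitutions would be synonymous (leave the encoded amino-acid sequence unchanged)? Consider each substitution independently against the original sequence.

Codon 1 (CAA, Gln): 1 synonymous substitution.
Codon 2 (GGT, Gly): 3 synonymous substitutions.
Total: 1 + 3 = 4.

4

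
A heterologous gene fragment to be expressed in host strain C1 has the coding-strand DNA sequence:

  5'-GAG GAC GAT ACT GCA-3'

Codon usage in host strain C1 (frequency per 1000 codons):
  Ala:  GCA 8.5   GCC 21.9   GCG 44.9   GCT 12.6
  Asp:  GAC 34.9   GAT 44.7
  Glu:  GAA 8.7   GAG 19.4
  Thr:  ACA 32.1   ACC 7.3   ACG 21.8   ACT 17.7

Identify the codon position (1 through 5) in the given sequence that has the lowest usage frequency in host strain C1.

Codon 1 GAG (Glu): 19.4 per 1000.
Codon 2 GAC (Asp): 34.9 per 1000.
Codon 3 GAT (Asp): 44.7 per 1000.
Codon 4 ACT (Thr): 17.7 per 1000.
Codon 5 GCA (Ala): 8.5 per 1000.
Lowest frequency is 8.5 at codon 5.

5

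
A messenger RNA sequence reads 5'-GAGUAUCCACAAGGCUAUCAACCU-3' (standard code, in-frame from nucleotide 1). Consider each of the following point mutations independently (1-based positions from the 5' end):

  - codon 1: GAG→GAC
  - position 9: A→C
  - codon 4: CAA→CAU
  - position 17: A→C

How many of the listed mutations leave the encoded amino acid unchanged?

Codon 1: GAG (Glu) → GAC (Asp) — missense.
Codon 3: CCA (Pro) → CCC (Pro) — synonymous.
Codon 4: CAA (Gln) → CAU (His) — missense.
Codon 6: UAU (Tyr) → UCU (Ser) — missense.
Synonymous: 1 of 4.

1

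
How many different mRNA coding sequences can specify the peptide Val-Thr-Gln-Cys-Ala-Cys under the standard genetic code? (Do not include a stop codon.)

512

Val: 4 codons.
Thr: 4 codons.
Gln: 2 codons.
Cys: 2 codons.
Ala: 4 codons.
Cys: 2 codons.
4 × 4 × 2 × 2 × 4 × 2 = 512.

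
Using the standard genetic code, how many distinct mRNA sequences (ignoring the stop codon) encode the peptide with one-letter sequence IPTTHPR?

9216

Ile: 3 codons.
Pro: 4 codons.
Thr: 4 codons.
Thr: 4 codons.
His: 2 codons.
Pro: 4 codons.
Arg: 6 codons.
3 × 4 × 4 × 4 × 2 × 4 × 6 = 9216.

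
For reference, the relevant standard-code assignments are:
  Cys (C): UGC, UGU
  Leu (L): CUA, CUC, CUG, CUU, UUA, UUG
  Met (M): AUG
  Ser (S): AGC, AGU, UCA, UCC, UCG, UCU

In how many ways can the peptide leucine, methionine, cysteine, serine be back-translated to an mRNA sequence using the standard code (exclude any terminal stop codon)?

72

Leu: 6 codons.
Met: 1 codon.
Cys: 2 codons.
Ser: 6 codons.
6 × 1 × 2 × 6 = 72.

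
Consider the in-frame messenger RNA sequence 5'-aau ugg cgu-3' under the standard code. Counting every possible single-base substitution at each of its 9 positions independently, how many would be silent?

Codon 1 (AAU, Asn): 1 synonymous substitution.
Codon 2 (UGG, Trp): 0 synonymous substitutions.
Codon 3 (CGU, Arg): 3 synonymous substitutions.
Total: 1 + 0 + 3 = 4.

4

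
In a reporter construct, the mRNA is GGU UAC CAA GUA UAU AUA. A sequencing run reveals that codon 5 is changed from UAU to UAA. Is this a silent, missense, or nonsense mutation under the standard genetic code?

Position 15 falls in codon 5: UAU → Tyr.
After the substitution the codon is UAA → Stop.
The new codon is a stop codon, so this is a nonsense mutation.

nonsense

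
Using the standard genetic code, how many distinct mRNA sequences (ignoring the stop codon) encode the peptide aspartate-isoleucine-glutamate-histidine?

Asp: 2 codons.
Ile: 3 codons.
Glu: 2 codons.
His: 2 codons.
2 × 3 × 2 × 2 = 24.

24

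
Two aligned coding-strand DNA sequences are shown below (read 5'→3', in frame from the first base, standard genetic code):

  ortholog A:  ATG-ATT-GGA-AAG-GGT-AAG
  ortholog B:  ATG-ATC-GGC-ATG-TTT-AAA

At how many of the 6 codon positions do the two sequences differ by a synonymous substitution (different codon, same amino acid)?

Codon 1: ATG Met / ATG Met — identical.
Codon 2: ATT Ile / ATC Ile — synonymous.
Codon 3: GGA Gly / GGC Gly — synonymous.
Codon 4: AAG Lys / ATG Met — nonsynonymous.
Codon 5: GGT Gly / TTT Phe — nonsynonymous.
Codon 6: AAG Lys / AAA Lys — synonymous.
Synonymous differences: 3.

3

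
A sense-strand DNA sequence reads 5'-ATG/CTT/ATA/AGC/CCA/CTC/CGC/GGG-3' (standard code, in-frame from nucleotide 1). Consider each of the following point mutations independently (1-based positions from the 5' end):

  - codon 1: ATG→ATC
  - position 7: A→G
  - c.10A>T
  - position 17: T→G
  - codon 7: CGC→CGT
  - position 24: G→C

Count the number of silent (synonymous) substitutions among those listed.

Codon 1: ATG (Met) → ATC (Ile) — missense.
Codon 3: ATA (Ile) → GTA (Val) — missense.
Codon 4: AGC (Ser) → TGC (Cys) — missense.
Codon 6: CTC (Leu) → CGC (Arg) — missense.
Codon 7: CGC (Arg) → CGT (Arg) — synonymous.
Codon 8: GGG (Gly) → GGC (Gly) — synonymous.
Synonymous: 2 of 6.

2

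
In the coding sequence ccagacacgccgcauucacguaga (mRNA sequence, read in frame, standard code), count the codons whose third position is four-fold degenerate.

Codon 1 CCA (Pro): third position 4-fold.
Codon 2 GAC (Asp): third position 2-fold.
Codon 3 ACG (Thr): third position 4-fold.
Codon 4 CCG (Pro): third position 4-fold.
Codon 5 CAU (His): third position 2-fold.
Codon 6 UCA (Ser): third position 4-fold.
Codon 7 CGU (Arg): third position 4-fold.
Codon 8 AGA (Arg): third position 2-fold.
Four-fold degenerate third positions: 5.

5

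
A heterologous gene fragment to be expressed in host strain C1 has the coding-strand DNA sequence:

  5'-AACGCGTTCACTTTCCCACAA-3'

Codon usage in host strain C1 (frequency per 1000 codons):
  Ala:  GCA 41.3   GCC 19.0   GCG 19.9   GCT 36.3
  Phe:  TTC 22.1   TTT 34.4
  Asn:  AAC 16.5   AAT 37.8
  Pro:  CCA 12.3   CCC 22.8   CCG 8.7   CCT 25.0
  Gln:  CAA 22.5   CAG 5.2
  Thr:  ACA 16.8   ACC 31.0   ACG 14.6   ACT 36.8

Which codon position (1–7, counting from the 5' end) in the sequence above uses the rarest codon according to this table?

Codon 1 AAC (Asn): 16.5 per 1000.
Codon 2 GCG (Ala): 19.9 per 1000.
Codon 3 TTC (Phe): 22.1 per 1000.
Codon 4 ACT (Thr): 36.8 per 1000.
Codon 5 TTC (Phe): 22.1 per 1000.
Codon 6 CCA (Pro): 12.3 per 1000.
Codon 7 CAA (Gln): 22.5 per 1000.
Lowest frequency is 12.3 at codon 6.

6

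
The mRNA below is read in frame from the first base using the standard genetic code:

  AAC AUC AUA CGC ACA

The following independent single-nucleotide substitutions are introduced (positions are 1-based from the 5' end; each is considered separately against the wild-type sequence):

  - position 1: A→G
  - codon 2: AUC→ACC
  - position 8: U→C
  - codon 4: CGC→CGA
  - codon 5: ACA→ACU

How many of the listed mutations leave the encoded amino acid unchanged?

Codon 1: AAC (Asn) → GAC (Asp) — missense.
Codon 2: AUC (Ile) → ACC (Thr) — missense.
Codon 3: AUA (Ile) → ACA (Thr) — missense.
Codon 4: CGC (Arg) → CGA (Arg) — synonymous.
Codon 5: ACA (Thr) → ACU (Thr) — synonymous.
Synonymous: 2 of 5.

2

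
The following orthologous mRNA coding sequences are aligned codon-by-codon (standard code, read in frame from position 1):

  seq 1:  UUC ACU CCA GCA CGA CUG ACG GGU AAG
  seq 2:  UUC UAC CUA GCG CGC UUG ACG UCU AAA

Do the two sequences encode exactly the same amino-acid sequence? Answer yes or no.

no

Codon 1: UUC Phe / UUC Phe — identical.
Codon 2: ACU Thr / UAC Tyr — nonsynonymous.
Codon 3: CCA Pro / CUA Leu — nonsynonymous.
Codon 4: GCA Ala / GCG Ala — synonymous.
Codon 5: CGA Arg / CGC Arg — synonymous.
Codon 6: CUG Leu / UUG Leu — synonymous.
Codon 7: ACG Thr / ACG Thr — identical.
Codon 8: GGU Gly / UCU Ser — nonsynonymous.
Codon 9: AAG Lys / AAA Lys — synonymous.
Nonsynonymous differences: 3 → different protein.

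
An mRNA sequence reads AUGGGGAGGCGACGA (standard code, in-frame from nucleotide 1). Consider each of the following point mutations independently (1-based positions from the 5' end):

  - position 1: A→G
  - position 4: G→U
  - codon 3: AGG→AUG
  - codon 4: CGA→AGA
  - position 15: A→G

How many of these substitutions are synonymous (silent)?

Codon 1: AUG (Met) → GUG (Val) — missense.
Codon 2: GGG (Gly) → UGG (Trp) — missense.
Codon 3: AGG (Arg) → AUG (Met) — missense.
Codon 4: CGA (Arg) → AGA (Arg) — synonymous.
Codon 5: CGA (Arg) → CGG (Arg) — synonymous.
Synonymous: 2 of 5.

2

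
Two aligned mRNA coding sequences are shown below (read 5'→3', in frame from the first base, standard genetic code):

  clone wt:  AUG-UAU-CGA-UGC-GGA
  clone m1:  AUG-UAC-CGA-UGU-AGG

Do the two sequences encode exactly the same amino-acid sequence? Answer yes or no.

no

Codon 1: AUG Met / AUG Met — identical.
Codon 2: UAU Tyr / UAC Tyr — synonymous.
Codon 3: CGA Arg / CGA Arg — identical.
Codon 4: UGC Cys / UGU Cys — synonymous.
Codon 5: GGA Gly / AGG Arg — nonsynonymous.
Nonsynonymous differences: 1 → different protein.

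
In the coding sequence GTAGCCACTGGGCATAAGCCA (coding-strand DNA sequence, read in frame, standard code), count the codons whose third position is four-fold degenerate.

5

Codon 1 GTA (Val): third position 4-fold.
Codon 2 GCC (Ala): third position 4-fold.
Codon 3 ACT (Thr): third position 4-fold.
Codon 4 GGG (Gly): third position 4-fold.
Codon 5 CAT (His): third position 2-fold.
Codon 6 AAG (Lys): third position 2-fold.
Codon 7 CCA (Pro): third position 4-fold.
Four-fold degenerate third positions: 5.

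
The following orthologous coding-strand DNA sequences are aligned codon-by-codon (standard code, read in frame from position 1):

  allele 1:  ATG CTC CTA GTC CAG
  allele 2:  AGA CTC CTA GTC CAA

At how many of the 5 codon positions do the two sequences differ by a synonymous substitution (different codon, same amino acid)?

1

Codon 1: ATG Met / AGA Arg — nonsynonymous.
Codon 2: CTC Leu / CTC Leu — identical.
Codon 3: CTA Leu / CTA Leu — identical.
Codon 4: GTC Val / GTC Val — identical.
Codon 5: CAG Gln / CAA Gln — synonymous.
Synonymous differences: 1.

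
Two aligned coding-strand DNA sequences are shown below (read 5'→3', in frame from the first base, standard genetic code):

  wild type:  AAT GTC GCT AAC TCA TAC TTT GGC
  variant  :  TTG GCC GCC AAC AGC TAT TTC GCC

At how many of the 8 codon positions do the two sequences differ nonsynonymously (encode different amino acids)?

Codon 1: AAT Asn / TTG Leu — nonsynonymous.
Codon 2: GTC Val / GCC Ala — nonsynonymous.
Codon 3: GCT Ala / GCC Ala — synonymous.
Codon 4: AAC Asn / AAC Asn — identical.
Codon 5: TCA Ser / AGC Ser — synonymous.
Codon 6: TAC Tyr / TAT Tyr — synonymous.
Codon 7: TTT Phe / TTC Phe — synonymous.
Codon 8: GGC Gly / GCC Ala — nonsynonymous.
Nonsynonymous differences: 3.

3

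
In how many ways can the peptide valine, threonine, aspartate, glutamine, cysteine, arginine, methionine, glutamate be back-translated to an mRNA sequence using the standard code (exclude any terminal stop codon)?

Val: 4 codons.
Thr: 4 codons.
Asp: 2 codons.
Gln: 2 codons.
Cys: 2 codons.
Arg: 6 codons.
Met: 1 codon.
Glu: 2 codons.
4 × 4 × 2 × 2 × 2 × 6 × 1 × 2 = 1536.

1536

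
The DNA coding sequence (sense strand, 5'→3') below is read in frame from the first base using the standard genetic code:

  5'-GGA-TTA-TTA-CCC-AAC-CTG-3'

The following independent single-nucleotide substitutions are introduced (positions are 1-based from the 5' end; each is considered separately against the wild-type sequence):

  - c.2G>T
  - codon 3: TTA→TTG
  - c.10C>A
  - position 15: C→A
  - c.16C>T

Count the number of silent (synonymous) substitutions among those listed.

Codon 1: GGA (Gly) → GTA (Val) — missense.
Codon 3: TTA (Leu) → TTG (Leu) — synonymous.
Codon 4: CCC (Pro) → ACC (Thr) — missense.
Codon 5: AAC (Asn) → AAA (Lys) — missense.
Codon 6: CTG (Leu) → TTG (Leu) — synonymous.
Synonymous: 2 of 5.

2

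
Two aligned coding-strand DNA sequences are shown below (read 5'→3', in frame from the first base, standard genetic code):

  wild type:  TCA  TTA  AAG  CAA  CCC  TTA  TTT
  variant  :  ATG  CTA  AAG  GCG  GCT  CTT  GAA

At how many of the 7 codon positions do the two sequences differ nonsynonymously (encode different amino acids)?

4

Codon 1: TCA Ser / ATG Met — nonsynonymous.
Codon 2: TTA Leu / CTA Leu — synonymous.
Codon 3: AAG Lys / AAG Lys — identical.
Codon 4: CAA Gln / GCG Ala — nonsynonymous.
Codon 5: CCC Pro / GCT Ala — nonsynonymous.
Codon 6: TTA Leu / CTT Leu — synonymous.
Codon 7: TTT Phe / GAA Glu — nonsynonymous.
Nonsynonymous differences: 4.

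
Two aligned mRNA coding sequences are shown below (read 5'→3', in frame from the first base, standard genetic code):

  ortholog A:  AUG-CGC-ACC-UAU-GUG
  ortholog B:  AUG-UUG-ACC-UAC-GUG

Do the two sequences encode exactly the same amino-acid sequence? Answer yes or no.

Codon 1: AUG Met / AUG Met — identical.
Codon 2: CGC Arg / UUG Leu — nonsynonymous.
Codon 3: ACC Thr / ACC Thr — identical.
Codon 4: UAU Tyr / UAC Tyr — synonymous.
Codon 5: GUG Val / GUG Val — identical.
Nonsynonymous differences: 1 → different protein.

no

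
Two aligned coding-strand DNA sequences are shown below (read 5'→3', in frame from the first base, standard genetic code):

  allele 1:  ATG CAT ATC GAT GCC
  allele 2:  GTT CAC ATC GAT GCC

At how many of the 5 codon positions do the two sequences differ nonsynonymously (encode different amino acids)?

Codon 1: ATG Met / GTT Val — nonsynonymous.
Codon 2: CAT His / CAC His — synonymous.
Codon 3: ATC Ile / ATC Ile — identical.
Codon 4: GAT Asp / GAT Asp — identical.
Codon 5: GCC Ala / GCC Ala — identical.
Nonsynonymous differences: 1.

1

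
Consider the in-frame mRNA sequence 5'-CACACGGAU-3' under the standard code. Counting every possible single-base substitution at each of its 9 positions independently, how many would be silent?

5

Codon 1 (CAC, His): 1 synonymous substitution.
Codon 2 (ACG, Thr): 3 synonymous substitutions.
Codon 3 (GAU, Asp): 1 synonymous substitution.
Total: 1 + 3 + 1 = 5.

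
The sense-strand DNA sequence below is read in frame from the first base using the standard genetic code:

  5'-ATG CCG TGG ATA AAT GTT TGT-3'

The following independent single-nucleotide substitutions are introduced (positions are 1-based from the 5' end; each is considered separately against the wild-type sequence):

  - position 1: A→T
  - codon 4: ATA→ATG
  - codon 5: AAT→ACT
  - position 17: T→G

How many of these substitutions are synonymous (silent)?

Codon 1: ATG (Met) → TTG (Leu) — missense.
Codon 4: ATA (Ile) → ATG (Met) — missense.
Codon 5: AAT (Asn) → ACT (Thr) — missense.
Codon 6: GTT (Val) → GGT (Gly) — missense.
Synonymous: 0 of 4.

0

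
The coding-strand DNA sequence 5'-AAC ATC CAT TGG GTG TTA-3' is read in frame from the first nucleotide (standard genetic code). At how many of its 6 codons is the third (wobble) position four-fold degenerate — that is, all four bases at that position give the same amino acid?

1

Codon 1 AAC (Asn): third position 2-fold.
Codon 2 ATC (Ile): third position 3-fold.
Codon 3 CAT (His): third position 2-fold.
Codon 4 TGG (Trp): third position 1-fold.
Codon 5 GTG (Val): third position 4-fold.
Codon 6 TTA (Leu): third position 2-fold.
Four-fold degenerate third positions: 1.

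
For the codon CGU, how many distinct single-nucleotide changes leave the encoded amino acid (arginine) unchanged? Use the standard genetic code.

Position 1: none → 0 synonymous.
Position 2: none → 0 synonymous.
Position 3: CGC, CGA, CGG → 3 synonymous.
Total: 0 + 0 + 3 = 3.

3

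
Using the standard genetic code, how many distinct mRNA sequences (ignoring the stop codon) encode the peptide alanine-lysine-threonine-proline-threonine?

Ala: 4 codons.
Lys: 2 codons.
Thr: 4 codons.
Pro: 4 codons.
Thr: 4 codons.
4 × 2 × 4 × 4 × 4 = 512.

512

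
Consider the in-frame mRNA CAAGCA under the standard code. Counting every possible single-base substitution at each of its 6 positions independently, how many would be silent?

Codon 1 (CAA, Gln): 1 synonymous substitution.
Codon 2 (GCA, Ala): 3 synonymous substitutions.
Total: 1 + 3 = 4.

4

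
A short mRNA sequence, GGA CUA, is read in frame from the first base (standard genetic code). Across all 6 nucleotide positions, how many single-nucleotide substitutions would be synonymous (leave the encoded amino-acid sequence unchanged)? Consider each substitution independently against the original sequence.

7

Codon 1 (GGA, Gly): 3 synonymous substitutions.
Codon 2 (CUA, Leu): 4 synonymous substitutions.
Total: 3 + 4 = 7.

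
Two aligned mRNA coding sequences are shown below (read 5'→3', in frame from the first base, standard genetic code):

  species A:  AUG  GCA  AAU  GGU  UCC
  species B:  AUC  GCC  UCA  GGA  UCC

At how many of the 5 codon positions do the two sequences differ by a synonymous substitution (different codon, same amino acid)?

2

Codon 1: AUG Met / AUC Ile — nonsynonymous.
Codon 2: GCA Ala / GCC Ala — synonymous.
Codon 3: AAU Asn / UCA Ser — nonsynonymous.
Codon 4: GGU Gly / GGA Gly — synonymous.
Codon 5: UCC Ser / UCC Ser — identical.
Synonymous differences: 2.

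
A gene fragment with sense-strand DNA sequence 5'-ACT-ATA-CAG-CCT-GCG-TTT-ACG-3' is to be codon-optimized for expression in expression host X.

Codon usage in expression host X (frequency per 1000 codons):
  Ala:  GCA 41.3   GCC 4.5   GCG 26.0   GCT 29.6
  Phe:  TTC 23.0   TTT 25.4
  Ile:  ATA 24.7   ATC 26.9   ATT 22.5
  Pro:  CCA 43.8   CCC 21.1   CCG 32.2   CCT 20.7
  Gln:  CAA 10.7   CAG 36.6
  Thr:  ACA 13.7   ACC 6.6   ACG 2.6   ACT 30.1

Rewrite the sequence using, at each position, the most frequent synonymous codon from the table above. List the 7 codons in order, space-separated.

ACT ATC CAG CCA GCA TTT ACT

Codon 1 (Thr): best is ACT at 30.1.
Codon 2 (Ile): best is ATC at 26.9.
Codon 3 (Gln): best is CAG at 36.6.
Codon 4 (Pro): best is CCA at 43.8.
Codon 5 (Ala): best is GCA at 41.3.
Codon 6 (Phe): best is TTT at 25.4.
Codon 7 (Thr): best is ACT at 30.1.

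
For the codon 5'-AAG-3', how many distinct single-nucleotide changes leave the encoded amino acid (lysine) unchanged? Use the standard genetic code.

Position 1: none → 0 synonymous.
Position 2: none → 0 synonymous.
Position 3: AAA → 1 synonymous.
Total: 0 + 0 + 1 = 1.

1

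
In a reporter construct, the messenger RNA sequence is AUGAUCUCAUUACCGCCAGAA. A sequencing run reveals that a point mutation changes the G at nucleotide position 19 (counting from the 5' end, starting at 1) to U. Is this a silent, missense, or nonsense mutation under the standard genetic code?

Position 19 falls in codon 7: GAA → Glu.
After the substitution the codon is UAA → Stop.
The new codon is a stop codon, so this is a nonsense mutation.

nonsense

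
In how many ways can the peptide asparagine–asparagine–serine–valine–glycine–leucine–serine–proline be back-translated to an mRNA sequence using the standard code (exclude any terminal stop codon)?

55296

Asn: 2 codons.
Asn: 2 codons.
Ser: 6 codons.
Val: 4 codons.
Gly: 4 codons.
Leu: 6 codons.
Ser: 6 codons.
Pro: 4 codons.
2 × 2 × 6 × 4 × 4 × 6 × 6 × 4 = 55296.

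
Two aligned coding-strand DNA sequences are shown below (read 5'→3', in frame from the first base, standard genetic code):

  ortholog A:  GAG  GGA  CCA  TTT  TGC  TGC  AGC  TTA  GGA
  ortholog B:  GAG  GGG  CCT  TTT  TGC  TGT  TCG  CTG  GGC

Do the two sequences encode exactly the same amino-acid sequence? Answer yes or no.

yes

Codon 1: GAG Glu / GAG Glu — identical.
Codon 2: GGA Gly / GGG Gly — synonymous.
Codon 3: CCA Pro / CCT Pro — synonymous.
Codon 4: TTT Phe / TTT Phe — identical.
Codon 5: TGC Cys / TGC Cys — identical.
Codon 6: TGC Cys / TGT Cys — synonymous.
Codon 7: AGC Ser / TCG Ser — synonymous.
Codon 8: TTA Leu / CTG Leu — synonymous.
Codon 9: GGA Gly / GGC Gly — synonymous.
Nonsynonymous differences: 0 → same protein.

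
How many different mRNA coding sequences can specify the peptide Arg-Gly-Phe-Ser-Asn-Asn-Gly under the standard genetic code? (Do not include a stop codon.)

Arg: 6 codons.
Gly: 4 codons.
Phe: 2 codons.
Ser: 6 codons.
Asn: 2 codons.
Asn: 2 codons.
Gly: 4 codons.
6 × 4 × 2 × 6 × 2 × 2 × 4 = 4608.

4608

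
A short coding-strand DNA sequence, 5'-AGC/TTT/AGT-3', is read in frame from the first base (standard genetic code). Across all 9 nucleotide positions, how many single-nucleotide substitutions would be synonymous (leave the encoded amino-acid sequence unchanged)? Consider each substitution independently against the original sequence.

3

Codon 1 (AGC, Ser): 1 synonymous substitution.
Codon 2 (TTT, Phe): 1 synonymous substitution.
Codon 3 (AGT, Ser): 1 synonymous substitution.
Total: 1 + 1 + 1 = 3.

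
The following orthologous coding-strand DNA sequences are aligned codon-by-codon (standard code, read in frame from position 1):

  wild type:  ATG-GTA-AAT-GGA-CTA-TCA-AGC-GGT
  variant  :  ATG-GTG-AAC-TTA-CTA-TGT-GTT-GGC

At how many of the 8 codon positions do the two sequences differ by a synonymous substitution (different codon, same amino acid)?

Codon 1: ATG Met / ATG Met — identical.
Codon 2: GTA Val / GTG Val — synonymous.
Codon 3: AAT Asn / AAC Asn — synonymous.
Codon 4: GGA Gly / TTA Leu — nonsynonymous.
Codon 5: CTA Leu / CTA Leu — identical.
Codon 6: TCA Ser / TGT Cys — nonsynonymous.
Codon 7: AGC Ser / GTT Val — nonsynonymous.
Codon 8: GGT Gly / GGC Gly — synonymous.
Synonymous differences: 3.

3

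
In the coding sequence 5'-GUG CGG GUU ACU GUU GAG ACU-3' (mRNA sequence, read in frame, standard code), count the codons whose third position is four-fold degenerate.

Codon 1 GUG (Val): third position 4-fold.
Codon 2 CGG (Arg): third position 4-fold.
Codon 3 GUU (Val): third position 4-fold.
Codon 4 ACU (Thr): third position 4-fold.
Codon 5 GUU (Val): third position 4-fold.
Codon 6 GAG (Glu): third position 2-fold.
Codon 7 ACU (Thr): third position 4-fold.
Four-fold degenerate third positions: 6.

6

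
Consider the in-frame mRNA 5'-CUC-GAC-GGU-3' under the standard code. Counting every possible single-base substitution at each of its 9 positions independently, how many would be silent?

7

Codon 1 (CUC, Leu): 3 synonymous substitutions.
Codon 2 (GAC, Asp): 1 synonymous substitution.
Codon 3 (GGU, Gly): 3 synonymous substitutions.
Total: 3 + 1 + 3 = 7.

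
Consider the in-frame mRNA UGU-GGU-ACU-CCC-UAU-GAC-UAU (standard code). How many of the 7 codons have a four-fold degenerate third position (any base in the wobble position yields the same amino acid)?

Codon 1 UGU (Cys): third position 2-fold.
Codon 2 GGU (Gly): third position 4-fold.
Codon 3 ACU (Thr): third position 4-fold.
Codon 4 CCC (Pro): third position 4-fold.
Codon 5 UAU (Tyr): third position 2-fold.
Codon 6 GAC (Asp): third position 2-fold.
Codon 7 UAU (Tyr): third position 2-fold.
Four-fold degenerate third positions: 3.

3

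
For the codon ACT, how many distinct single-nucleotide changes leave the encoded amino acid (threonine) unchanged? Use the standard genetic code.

3

Position 1: none → 0 synonymous.
Position 2: none → 0 synonymous.
Position 3: ACC, ACA, ACG → 3 synonymous.
Total: 0 + 0 + 3 = 3.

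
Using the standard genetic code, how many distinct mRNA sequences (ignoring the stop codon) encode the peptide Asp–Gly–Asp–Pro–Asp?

Asp: 2 codons.
Gly: 4 codons.
Asp: 2 codons.
Pro: 4 codons.
Asp: 2 codons.
2 × 4 × 2 × 4 × 2 = 128.

128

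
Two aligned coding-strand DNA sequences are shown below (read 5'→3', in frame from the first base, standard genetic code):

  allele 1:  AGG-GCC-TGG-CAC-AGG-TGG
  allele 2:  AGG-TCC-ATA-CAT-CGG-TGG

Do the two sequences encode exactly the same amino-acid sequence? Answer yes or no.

Codon 1: AGG Arg / AGG Arg — identical.
Codon 2: GCC Ala / TCC Ser — nonsynonymous.
Codon 3: TGG Trp / ATA Ile — nonsynonymous.
Codon 4: CAC His / CAT His — synonymous.
Codon 5: AGG Arg / CGG Arg — synonymous.
Codon 6: TGG Trp / TGG Trp — identical.
Nonsynonymous differences: 2 → different protein.

no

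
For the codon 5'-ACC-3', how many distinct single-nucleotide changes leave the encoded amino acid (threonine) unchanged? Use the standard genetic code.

Position 1: none → 0 synonymous.
Position 2: none → 0 synonymous.
Position 3: ACU, ACA, ACG → 3 synonymous.
Total: 0 + 0 + 3 = 3.

3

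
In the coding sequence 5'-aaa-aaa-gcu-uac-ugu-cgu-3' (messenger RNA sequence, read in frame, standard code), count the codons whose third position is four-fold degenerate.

2

Codon 1 AAA (Lys): third position 2-fold.
Codon 2 AAA (Lys): third position 2-fold.
Codon 3 GCU (Ala): third position 4-fold.
Codon 4 UAC (Tyr): third position 2-fold.
Codon 5 UGU (Cys): third position 2-fold.
Codon 6 CGU (Arg): third position 4-fold.
Four-fold degenerate third positions: 2.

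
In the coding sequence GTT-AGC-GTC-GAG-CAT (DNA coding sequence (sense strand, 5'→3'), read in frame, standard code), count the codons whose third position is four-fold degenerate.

2

Codon 1 GTT (Val): third position 4-fold.
Codon 2 AGC (Ser): third position 2-fold.
Codon 3 GTC (Val): third position 4-fold.
Codon 4 GAG (Glu): third position 2-fold.
Codon 5 CAT (His): third position 2-fold.
Four-fold degenerate third positions: 2.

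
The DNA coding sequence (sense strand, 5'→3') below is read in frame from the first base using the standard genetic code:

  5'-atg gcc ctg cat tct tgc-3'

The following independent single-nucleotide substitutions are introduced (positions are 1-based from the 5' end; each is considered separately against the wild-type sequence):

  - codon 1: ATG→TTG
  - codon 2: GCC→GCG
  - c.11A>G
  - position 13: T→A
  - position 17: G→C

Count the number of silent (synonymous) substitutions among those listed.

1

Codon 1: ATG (Met) → TTG (Leu) — missense.
Codon 2: GCC (Ala) → GCG (Ala) — synonymous.
Codon 4: CAT (His) → CGT (Arg) — missense.
Codon 5: TCT (Ser) → ACT (Thr) — missense.
Codon 6: TGC (Cys) → TCC (Ser) — missense.
Synonymous: 1 of 5.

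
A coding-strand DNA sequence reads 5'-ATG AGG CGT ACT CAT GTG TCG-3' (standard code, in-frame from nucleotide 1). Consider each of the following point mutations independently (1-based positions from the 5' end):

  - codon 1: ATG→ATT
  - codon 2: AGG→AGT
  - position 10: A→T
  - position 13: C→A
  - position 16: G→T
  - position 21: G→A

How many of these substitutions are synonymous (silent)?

Codon 1: ATG (Met) → ATT (Ile) — missense.
Codon 2: AGG (Arg) → AGT (Ser) — missense.
Codon 4: ACT (Thr) → TCT (Ser) — missense.
Codon 5: CAT (His) → AAT (Asn) — missense.
Codon 6: GTG (Val) → TTG (Leu) — missense.
Codon 7: TCG (Ser) → TCA (Ser) — synonymous.
Synonymous: 1 of 6.

1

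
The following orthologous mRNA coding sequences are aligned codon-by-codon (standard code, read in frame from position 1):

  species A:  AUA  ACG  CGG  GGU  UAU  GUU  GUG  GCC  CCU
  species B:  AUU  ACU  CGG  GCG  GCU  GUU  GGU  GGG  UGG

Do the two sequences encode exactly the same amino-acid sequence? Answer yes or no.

no

Codon 1: AUA Ile / AUU Ile — synonymous.
Codon 2: ACG Thr / ACU Thr — synonymous.
Codon 3: CGG Arg / CGG Arg — identical.
Codon 4: GGU Gly / GCG Ala — nonsynonymous.
Codon 5: UAU Tyr / GCU Ala — nonsynonymous.
Codon 6: GUU Val / GUU Val — identical.
Codon 7: GUG Val / GGU Gly — nonsynonymous.
Codon 8: GCC Ala / GGG Gly — nonsynonymous.
Codon 9: CCU Pro / UGG Trp — nonsynonymous.
Nonsynonymous differences: 5 → different protein.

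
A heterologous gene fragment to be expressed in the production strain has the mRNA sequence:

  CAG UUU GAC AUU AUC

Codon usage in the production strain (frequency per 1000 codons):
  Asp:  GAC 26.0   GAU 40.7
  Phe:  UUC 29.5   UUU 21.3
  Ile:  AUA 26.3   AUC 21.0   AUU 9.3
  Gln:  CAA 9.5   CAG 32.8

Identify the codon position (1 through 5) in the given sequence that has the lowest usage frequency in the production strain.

Codon 1 CAG (Gln): 32.8 per 1000.
Codon 2 UUU (Phe): 21.3 per 1000.
Codon 3 GAC (Asp): 26.0 per 1000.
Codon 4 AUU (Ile): 9.3 per 1000.
Codon 5 AUC (Ile): 21.0 per 1000.
Lowest frequency is 9.3 at codon 4.

4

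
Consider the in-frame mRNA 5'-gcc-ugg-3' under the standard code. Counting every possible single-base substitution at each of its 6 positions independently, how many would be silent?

Codon 1 (GCC, Ala): 3 synonymous substitutions.
Codon 2 (UGG, Trp): 0 synonymous substitutions.
Total: 3 + 0 = 3.

3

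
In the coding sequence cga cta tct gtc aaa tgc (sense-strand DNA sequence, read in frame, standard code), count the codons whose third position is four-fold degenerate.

4

Codon 1 CGA (Arg): third position 4-fold.
Codon 2 CTA (Leu): third position 4-fold.
Codon 3 TCT (Ser): third position 4-fold.
Codon 4 GTC (Val): third position 4-fold.
Codon 5 AAA (Lys): third position 2-fold.
Codon 6 TGC (Cys): third position 2-fold.
Four-fold degenerate third positions: 4.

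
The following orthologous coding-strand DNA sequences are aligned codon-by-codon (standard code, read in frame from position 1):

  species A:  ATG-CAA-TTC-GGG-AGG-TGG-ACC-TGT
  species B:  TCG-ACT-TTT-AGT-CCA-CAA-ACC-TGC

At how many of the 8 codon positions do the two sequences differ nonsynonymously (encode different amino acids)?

5

Codon 1: ATG Met / TCG Ser — nonsynonymous.
Codon 2: CAA Gln / ACT Thr — nonsynonymous.
Codon 3: TTC Phe / TTT Phe — synonymous.
Codon 4: GGG Gly / AGT Ser — nonsynonymous.
Codon 5: AGG Arg / CCA Pro — nonsynonymous.
Codon 6: TGG Trp / CAA Gln — nonsynonymous.
Codon 7: ACC Thr / ACC Thr — identical.
Codon 8: TGT Cys / TGC Cys — synonymous.
Nonsynonymous differences: 5.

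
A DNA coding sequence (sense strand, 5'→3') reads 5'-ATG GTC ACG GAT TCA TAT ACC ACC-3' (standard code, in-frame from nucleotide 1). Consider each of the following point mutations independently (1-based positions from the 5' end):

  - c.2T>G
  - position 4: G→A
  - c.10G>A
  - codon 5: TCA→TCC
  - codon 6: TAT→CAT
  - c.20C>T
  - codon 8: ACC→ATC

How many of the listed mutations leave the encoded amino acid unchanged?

1

Codon 1: ATG (Met) → AGG (Arg) — missense.
Codon 2: GTC (Val) → ATC (Ile) — missense.
Codon 4: GAT (Asp) → AAT (Asn) — missense.
Codon 5: TCA (Ser) → TCC (Ser) — synonymous.
Codon 6: TAT (Tyr) → CAT (His) — missense.
Codon 7: ACC (Thr) → ATC (Ile) — missense.
Codon 8: ACC (Thr) → ATC (Ile) — missense.
Synonymous: 1 of 7.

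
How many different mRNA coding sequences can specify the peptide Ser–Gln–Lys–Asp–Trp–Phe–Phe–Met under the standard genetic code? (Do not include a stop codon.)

Ser: 6 codons.
Gln: 2 codons.
Lys: 2 codons.
Asp: 2 codons.
Trp: 1 codon.
Phe: 2 codons.
Phe: 2 codons.
Met: 1 codon.
6 × 2 × 2 × 2 × 1 × 2 × 2 × 1 = 192.

192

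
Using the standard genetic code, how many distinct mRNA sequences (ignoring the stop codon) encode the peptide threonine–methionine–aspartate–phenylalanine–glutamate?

Thr: 4 codons.
Met: 1 codon.
Asp: 2 codons.
Phe: 2 codons.
Glu: 2 codons.
4 × 1 × 2 × 2 × 2 = 32.

32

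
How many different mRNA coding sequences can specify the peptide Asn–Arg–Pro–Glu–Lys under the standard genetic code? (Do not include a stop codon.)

192

Asn: 2 codons.
Arg: 6 codons.
Pro: 4 codons.
Glu: 2 codons.
Lys: 2 codons.
2 × 6 × 4 × 2 × 2 = 192.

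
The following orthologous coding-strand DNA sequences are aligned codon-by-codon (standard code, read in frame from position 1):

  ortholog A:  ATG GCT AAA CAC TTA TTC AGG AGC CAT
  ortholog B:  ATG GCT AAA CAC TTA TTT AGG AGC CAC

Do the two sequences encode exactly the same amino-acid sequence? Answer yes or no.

yes

Codon 1: ATG Met / ATG Met — identical.
Codon 2: GCT Ala / GCT Ala — identical.
Codon 3: AAA Lys / AAA Lys — identical.
Codon 4: CAC His / CAC His — identical.
Codon 5: TTA Leu / TTA Leu — identical.
Codon 6: TTC Phe / TTT Phe — synonymous.
Codon 7: AGG Arg / AGG Arg — identical.
Codon 8: AGC Ser / AGC Ser — identical.
Codon 9: CAT His / CAC His — synonymous.
Nonsynonymous differences: 0 → same protein.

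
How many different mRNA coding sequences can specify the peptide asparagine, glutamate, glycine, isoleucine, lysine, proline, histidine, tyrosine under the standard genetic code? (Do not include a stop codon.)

1536

Asn: 2 codons.
Glu: 2 codons.
Gly: 4 codons.
Ile: 3 codons.
Lys: 2 codons.
Pro: 4 codons.
His: 2 codons.
Tyr: 2 codons.
2 × 2 × 4 × 3 × 2 × 4 × 2 × 2 = 1536.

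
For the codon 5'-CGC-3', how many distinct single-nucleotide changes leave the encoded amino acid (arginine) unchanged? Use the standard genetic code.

Position 1: none → 0 synonymous.
Position 2: none → 0 synonymous.
Position 3: CGT, CGA, CGG → 3 synonymous.
Total: 0 + 0 + 3 = 3.

3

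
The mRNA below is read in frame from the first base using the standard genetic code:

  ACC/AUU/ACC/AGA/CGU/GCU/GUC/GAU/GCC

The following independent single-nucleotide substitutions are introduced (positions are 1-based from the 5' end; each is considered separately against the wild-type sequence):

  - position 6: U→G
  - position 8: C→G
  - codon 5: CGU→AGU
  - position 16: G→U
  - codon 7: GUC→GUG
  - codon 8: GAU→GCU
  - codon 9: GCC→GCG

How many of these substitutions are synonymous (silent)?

2

Codon 2: AUU (Ile) → AUG (Met) — missense.
Codon 3: ACC (Thr) → AGC (Ser) — missense.
Codon 5: CGU (Arg) → AGU (Ser) — missense.
Codon 6: GCU (Ala) → UCU (Ser) — missense.
Codon 7: GUC (Val) → GUG (Val) — synonymous.
Codon 8: GAU (Asp) → GCU (Ala) — missense.
Codon 9: GCC (Ala) → GCG (Ala) — synonymous.
Synonymous: 2 of 7.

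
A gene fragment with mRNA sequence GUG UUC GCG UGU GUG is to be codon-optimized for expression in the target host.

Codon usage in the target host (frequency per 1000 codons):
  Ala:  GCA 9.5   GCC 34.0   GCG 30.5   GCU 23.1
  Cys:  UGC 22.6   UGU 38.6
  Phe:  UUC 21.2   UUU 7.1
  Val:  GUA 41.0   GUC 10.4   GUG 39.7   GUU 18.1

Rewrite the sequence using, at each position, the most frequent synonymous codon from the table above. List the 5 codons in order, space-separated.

GUA UUC GCC UGU GUA

Codon 1 (Val): best is GUA at 41.0.
Codon 2 (Phe): best is UUC at 21.2.
Codon 3 (Ala): best is GCC at 34.0.
Codon 4 (Cys): best is UGU at 38.6.
Codon 5 (Val): best is GUA at 41.0.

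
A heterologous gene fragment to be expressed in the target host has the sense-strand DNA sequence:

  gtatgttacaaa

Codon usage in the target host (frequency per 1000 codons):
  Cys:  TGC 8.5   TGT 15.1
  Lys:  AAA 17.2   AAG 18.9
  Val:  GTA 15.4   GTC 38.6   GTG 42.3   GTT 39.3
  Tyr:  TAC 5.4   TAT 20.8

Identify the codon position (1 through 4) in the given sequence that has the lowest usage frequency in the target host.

3

Codon 1 GTA (Val): 15.4 per 1000.
Codon 2 TGT (Cys): 15.1 per 1000.
Codon 3 TAC (Tyr): 5.4 per 1000.
Codon 4 AAA (Lys): 17.2 per 1000.
Lowest frequency is 5.4 at codon 3.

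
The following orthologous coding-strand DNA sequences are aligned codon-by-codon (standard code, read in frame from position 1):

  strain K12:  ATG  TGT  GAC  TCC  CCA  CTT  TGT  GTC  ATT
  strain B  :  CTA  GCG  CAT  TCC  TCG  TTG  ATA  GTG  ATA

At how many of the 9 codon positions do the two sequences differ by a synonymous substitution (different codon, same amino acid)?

3

Codon 1: ATG Met / CTA Leu — nonsynonymous.
Codon 2: TGT Cys / GCG Ala — nonsynonymous.
Codon 3: GAC Asp / CAT His — nonsynonymous.
Codon 4: TCC Ser / TCC Ser — identical.
Codon 5: CCA Pro / TCG Ser — nonsynonymous.
Codon 6: CTT Leu / TTG Leu — synonymous.
Codon 7: TGT Cys / ATA Ile — nonsynonymous.
Codon 8: GTC Val / GTG Val — synonymous.
Codon 9: ATT Ile / ATA Ile — synonymous.
Synonymous differences: 3.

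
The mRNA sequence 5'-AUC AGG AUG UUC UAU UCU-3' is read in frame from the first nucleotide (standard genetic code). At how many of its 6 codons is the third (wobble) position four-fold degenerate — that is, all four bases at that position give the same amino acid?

Codon 1 AUC (Ile): third position 3-fold.
Codon 2 AGG (Arg): third position 2-fold.
Codon 3 AUG (Met): third position 1-fold.
Codon 4 UUC (Phe): third position 2-fold.
Codon 5 UAU (Tyr): third position 2-fold.
Codon 6 UCU (Ser): third position 4-fold.
Four-fold degenerate third positions: 1.

1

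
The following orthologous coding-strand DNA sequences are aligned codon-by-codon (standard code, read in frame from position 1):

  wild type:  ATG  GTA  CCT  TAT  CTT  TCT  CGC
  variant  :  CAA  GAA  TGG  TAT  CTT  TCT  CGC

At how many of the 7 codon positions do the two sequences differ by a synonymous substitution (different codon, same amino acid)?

Codon 1: ATG Met / CAA Gln — nonsynonymous.
Codon 2: GTA Val / GAA Glu — nonsynonymous.
Codon 3: CCT Pro / TGG Trp — nonsynonymous.
Codon 4: TAT Tyr / TAT Tyr — identical.
Codon 5: CTT Leu / CTT Leu — identical.
Codon 6: TCT Ser / TCT Ser — identical.
Codon 7: CGC Arg / CGC Arg — identical.
Synonymous differences: 0.

0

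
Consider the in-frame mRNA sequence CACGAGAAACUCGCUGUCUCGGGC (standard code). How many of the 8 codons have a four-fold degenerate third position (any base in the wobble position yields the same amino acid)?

5

Codon 1 CAC (His): third position 2-fold.
Codon 2 GAG (Glu): third position 2-fold.
Codon 3 AAA (Lys): third position 2-fold.
Codon 4 CUC (Leu): third position 4-fold.
Codon 5 GCU (Ala): third position 4-fold.
Codon 6 GUC (Val): third position 4-fold.
Codon 7 UCG (Ser): third position 4-fold.
Codon 8 GGC (Gly): third position 4-fold.
Four-fold degenerate third positions: 5.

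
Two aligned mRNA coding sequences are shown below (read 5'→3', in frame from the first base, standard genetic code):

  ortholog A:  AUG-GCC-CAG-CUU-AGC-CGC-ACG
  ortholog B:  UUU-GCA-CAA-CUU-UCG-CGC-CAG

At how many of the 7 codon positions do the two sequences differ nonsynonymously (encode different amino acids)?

Codon 1: AUG Met / UUU Phe — nonsynonymous.
Codon 2: GCC Ala / GCA Ala — synonymous.
Codon 3: CAG Gln / CAA Gln — synonymous.
Codon 4: CUU Leu / CUU Leu — identical.
Codon 5: AGC Ser / UCG Ser — synonymous.
Codon 6: CGC Arg / CGC Arg — identical.
Codon 7: ACG Thr / CAG Gln — nonsynonymous.
Nonsynonymous differences: 2.

2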